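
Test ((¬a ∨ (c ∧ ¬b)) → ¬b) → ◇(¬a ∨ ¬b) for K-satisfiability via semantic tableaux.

Satisfiable

1. ((¬a ∨ (c ∧ ¬b)) → ¬b) → ◇(¬a ∨ ¬b), w0
2. ◇(¬a ∨ ¬b), w0
3. ¬a ∨ ¬b, w1
4. ¬b, w1
Accessibility: w0Rw1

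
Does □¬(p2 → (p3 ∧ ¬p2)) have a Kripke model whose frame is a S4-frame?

Satisfiable (open branch found)

1. □¬(p2 → (p3 ∧ ¬p2)), w0
2. ¬(p2 → (p3 ∧ ¬p2)), w0
3. p2, w0
4. ¬(p3 ∧ ¬p2), w0
Accessibility: w0Rw0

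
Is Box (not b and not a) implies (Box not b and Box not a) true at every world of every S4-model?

Valid

Tableau for the negation not (Box (not b and not a) implies (Box not b and Box not a)):
1. not (Box (not b and not a) implies (Box not b and Box not a)), u
2. Box (not b and not a), u   [neg-implies-rule on 1]
3. not (Box not b and Box not a), u   [neg-implies-rule on 1]
4. not b and not a, u   [Box-rule on 2 via uRu]
5. not b, u   [and-rule on 4]
6. not a, u   [and-rule on 4]
7. not Box not a, u   [neg-and-rule on 3 (branches; this branch)]
8. a, v   [neg-Box-rule on 7: fresh world v, uRv]
9. not b and not a, v   [Box-rule on 2 via uRv]
10. not b, v   [and-rule on 9]
11. not a, v   [and-rule on 9]
Accessibility: uRu, uRv, vRv
Branch closes: a and not a both at v.
All branches of the negation close; one closing branch shown above.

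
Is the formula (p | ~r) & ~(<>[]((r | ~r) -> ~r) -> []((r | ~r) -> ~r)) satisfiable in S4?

1. (p | ~r) & ~(<>[]((r | ~r) -> ~r) -> []((r | ~r) -> ~r)), w0
2. p | ~r, w0
3. ~(<>[]((r | ~r) -> ~r) -> []((r | ~r) -> ~r)), w0
4. <>[]((r | ~r) -> ~r), w0
5. ~[]((r | ~r) -> ~r), w0
6. ~r, w0
7. []((r | ~r) -> ~r), w1
8. (r | ~r) -> ~r, w1
9. ~r, w1
10. ~((r | ~r) -> ~r), w2
11. r | ~r, w2
12. r, w2
Accessibility: w0Rw0, w0Rw1, w0Rw2, w1Rw1, w2Rw2

Satisfiable (open branch found)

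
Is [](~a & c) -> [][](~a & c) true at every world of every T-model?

Invalid (countermodel exists)

Tableau for the negation ~([](~a & c) -> [][](~a & c)):
1. ~([](~a & c) -> [][](~a & c)), w0
2. [](~a & c), w0   [~->-rule on 1]
3. ~[][](~a & c), w0   [~->-rule on 1]
4. ~a & c, w0   [[]-rule on 2 via w0Rw0]
5. ~a, w0   [&-rule on 4]
6. c, w0   [&-rule on 4]
7. ~[](~a & c), w1   [~[]-rule on 3: fresh world w1, w0Rw1]
8. ~a & c, w1   [[]-rule on 2 via w0Rw1]
9. ~a, w1   [&-rule on 8]
10. c, w1   [&-rule on 8]
11. ~(~a & c), w2   [~[]-rule on 7: fresh world w2, w1Rw2]
12. ~c, w2   [~&-rule on 11 (branches; this branch)]
Accessibility: w0Rw0, w0Rw1, w1Rw1, w1Rw2, w2Rw2
The negation has an open branch (countermodel exists).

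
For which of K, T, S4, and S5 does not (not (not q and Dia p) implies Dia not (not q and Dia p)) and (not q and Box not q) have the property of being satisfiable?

K

T-tableau for the formula:
1. not (not (not q and Dia p) implies Dia not (not q and Dia p)) and (not q and Box not q), u
2. not (not (not q and Dia p) implies Dia not (not q and Dia p)), u
3. not q and Box not q, u
4. not (not q and Dia p), u
5. not Dia not (not q and Dia p), u
6. not q, u
7. Box not q, u
8. not q and Dia p, u
9. Dia p, u
10. not Dia p, u
11. not p, u
12. p, v
13. not q and Dia p, v
14. not q, v
15. Dia p, v
16. not p, v
Accessibility: uRu, uRv, vRv
Branch closes: p and not p both at v.
Every branch closes (one shown): unsatisfiable in T, hence also in S4, S5 (every S4/S5-frame is a T-frame).
K-tableau for the formula:
1. not (not (not q and Dia p) implies Dia not (not q and Dia p)) and (not q and Box not q), u
2. not (not (not q and Dia p) implies Dia not (not q and Dia p)), u
3. not q and Box not q, u
4. not (not q and Dia p), u
5. not Dia not (not q and Dia p), u
6. not q, u
7. Box not q, u
8. not Dia p, u
Complete open branch: satisfiable in K.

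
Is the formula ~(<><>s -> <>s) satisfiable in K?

Yes, satisfiable

1. ~(<><>s -> <>s), w0
2. <><>s, w0
3. ~<>s, w0
4. <>s, w1
5. ~s, w1
6. s, w2
Accessibility: w0Rw1, w1Rw2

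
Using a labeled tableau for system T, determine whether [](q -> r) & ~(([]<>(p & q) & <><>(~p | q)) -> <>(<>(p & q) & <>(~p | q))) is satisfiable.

1. [](q -> r) & ~(([]<>(p & q) & <><>(~p | q)) -> <>(<>(p & q) & <>(~p | q))), u
2. [](q -> r), u   [&-rule on 1]
3. ~(([]<>(p & q) & <><>(~p | q)) -> <>(<>(p & q) & <>(~p | q))), u   [&-rule on 1]
4. []<>(p & q) & <><>(~p | q), u   [~->-rule on 3]
5. ~<>(<>(p & q) & <>(~p | q)), u   [~->-rule on 3]
6. []<>(p & q), u   [&-rule on 4]
7. <><>(~p | q), u   [&-rule on 4]
8. q -> r, u   [[]-rule on 2 via uRu]
9. ~(<>(p & q) & <>(~p | q)), u   [~<>-rule on 5 via uRu]
10. <>(p & q), u   [[]-rule on 6 via uRu]
11. r, u   [->-rule on 8 (branches; this branch)]
12. ~<>(p & q), u   [~&-rule on 9 (branches; this branch)]
13. ~(p & q), u   [~<>-rule on 12 via uRu]
14. ~q, u   [~&-rule on 13 (branches; this branch)]
15. <>(~p | q), v   [<>-rule on 7: fresh world v, uRv]
16. q -> r, v   [[]-rule on 2 via uRv]
17. ~(<>(p & q) & <>(~p | q)), v   [~<>-rule on 5 via uRv]
18. <>(p & q), v   [[]-rule on 6 via uRv]
19. ~(p & q), v   [~<>-rule on 12 via uRv]
20. r, v   [->-rule on 16 (branches; this branch)]
21. ~<>(~p | q), v   [~&-rule on 17 (branches; this branch)]
22. ~(~p | q), v   [~<>-rule on 21 via vRv]
23. p, v   [~|-rule on 22]
24. ~q, v   [~|-rule on 22]
25. p & q, w   [<>-rule on 10: fresh world w, uRw]
26. p, w   [&-rule on 25]
27. q, w   [&-rule on 25]
28. q -> r, w   [[]-rule on 2 via uRw]
29. ~(<>(p & q) & <>(~p | q)), w   [~<>-rule on 5 via uRw]
30. <>(p & q), w   [[]-rule on 6 via uRw]
31. ~(p & q), w   [~<>-rule on 12 via uRw]
32. r, w   [->-rule on 28 (branches; this branch)]
33. ~<>(~p | q), w   [~&-rule on 29 (branches; this branch)]
34. ~(~p | q), w   [~<>-rule on 33 via wRw]
35. ~q, w   [~|-rule on 34]
Accessibility: uRu, uRv, uRw, vRv, wRw
Branch closes: q and ~q both at w.
All branches of the tableau close; one closing branch shown above.

No, unsatisfiable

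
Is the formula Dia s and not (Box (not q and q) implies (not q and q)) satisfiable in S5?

Unsatisfiable

1. Dia s and not (Box (not q and q) implies (not q and q)), 0
2. Dia s, 0
3. not (Box (not q and q) implies (not q and q)), 0
4. Box (not q and q), 0
5. not (not q and q), 0
6. not q and q, 0
7. not q, 0
8. q, 0
Accessibility: 0R0
Branch closes: q and not q both at 0.
Every branch closes; the branch above is one of them.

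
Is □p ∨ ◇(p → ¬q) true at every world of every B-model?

Valid in B

Tableau for the negation ¬(□p ∨ ◇(p → ¬q)):
1. ¬(□p ∨ ◇(p → ¬q)), 0
2. ¬□p, 0   [¬∨-rule on 1]
3. ¬◇(p → ¬q), 0   [¬∨-rule on 1]
4. ¬(p → ¬q), 0   [¬◇-rule on 3 via 0R0]
5. p, 0   [¬→-rule on 4]
6. q, 0   [¬→-rule on 4]
7. ¬p, 1   [¬□-rule on 2: fresh world 1, 0R1]
8. ¬(p → ¬q), 1   [¬◇-rule on 3 via 0R1]
9. p, 1   [¬→-rule on 8]
10. q, 1   [¬→-rule on 8]
Accessibility: 0R0, 0R1, 1R0, 1R1
Branch closes: p and ¬p both at 1.
Every branch of the negation's tableau closes; the branch above is one of them.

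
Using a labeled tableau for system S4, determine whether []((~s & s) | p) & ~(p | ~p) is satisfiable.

1. []((~s & s) | p) & ~(p | ~p), 0
2. []((~s & s) | p), 0
3. ~(p | ~p), 0
4. ~p, 0
5. p, 0
Accessibility: 0R0
Branch closes: p and ~p both at 0.
Every branch closes; the branch above is one of them.

Unsatisfiable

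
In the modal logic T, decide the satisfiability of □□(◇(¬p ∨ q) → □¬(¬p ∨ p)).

Yes, satisfiable

1. □□(◇(¬p ∨ q) → □¬(¬p ∨ p)), u
2. □(◇(¬p ∨ q) → □¬(¬p ∨ p)), u   [□-rule on 1 via uRu]
3. ◇(¬p ∨ q) → □¬(¬p ∨ p), u   [□-rule on 2 via uRu]
4. ¬◇(¬p ∨ q), u   [→-rule on 3 (branches; this branch)]
5. ¬(¬p ∨ q), u   [¬◇-rule on 4 via uRu]
6. p, u   [¬∨-rule on 5]
7. ¬q, u   [¬∨-rule on 5]
Accessibility: uRu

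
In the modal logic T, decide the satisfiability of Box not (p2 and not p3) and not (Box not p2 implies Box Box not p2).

Yes, satisfiable

1. Box not (p2 and not p3) and not (Box not p2 implies Box Box not p2), w0
2. Box not (p2 and not p3), w0
3. not (Box not p2 implies Box Box not p2), w0
4. Box not p2, w0
5. not Box Box not p2, w0
6. not (p2 and not p3), w0
7. not p2, w0
8. p3, w0
9. not Box not p2, w1
10. not (p2 and not p3), w1
11. not p2, w1
12. p3, w1
13. p2, w2
Accessibility: w0Rw0, w0Rw1, w1Rw1, w1Rw2, w2Rw2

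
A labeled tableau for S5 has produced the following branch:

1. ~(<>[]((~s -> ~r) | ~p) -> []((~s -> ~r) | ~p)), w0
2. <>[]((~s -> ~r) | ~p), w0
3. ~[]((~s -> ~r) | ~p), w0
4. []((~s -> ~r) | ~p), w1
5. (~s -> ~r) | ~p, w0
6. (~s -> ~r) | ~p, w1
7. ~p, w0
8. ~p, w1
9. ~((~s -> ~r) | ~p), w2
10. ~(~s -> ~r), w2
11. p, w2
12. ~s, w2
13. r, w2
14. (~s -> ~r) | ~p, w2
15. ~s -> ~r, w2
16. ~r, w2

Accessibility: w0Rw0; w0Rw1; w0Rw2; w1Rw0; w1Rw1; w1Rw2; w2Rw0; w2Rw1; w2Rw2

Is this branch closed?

Yes, closed

Both r and ~r appear at w2.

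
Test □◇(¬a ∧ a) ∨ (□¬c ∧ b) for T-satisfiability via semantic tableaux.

Yes, satisfiable

1. □◇(¬a ∧ a) ∨ (□¬c ∧ b), w0
2. □¬c ∧ b, w0   [∨-rule on 1 (branches; this branch)]
3. □¬c, w0   [∧-rule on 2]
4. b, w0   [∧-rule on 2]
5. ¬c, w0   [□-rule on 3 via w0Rw0]
Accessibility: w0Rw0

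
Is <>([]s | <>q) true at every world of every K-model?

Tableau for the negation ~<>([]s | <>q):
1. ~<>([]s | <>q), w0
The negation has an open branch (countermodel exists).

No, not valid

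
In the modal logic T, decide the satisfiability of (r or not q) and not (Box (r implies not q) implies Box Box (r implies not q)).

1. (r or not q) and not (Box (r implies not q) implies Box Box (r implies not q)), w0
2. r or not q, w0
3. not (Box (r implies not q) implies Box Box (r implies not q)), w0
4. Box (r implies not q), w0
5. not Box Box (r implies not q), w0
6. r implies not q, w0
7. not q, w0
8. not Box (r implies not q), w1
9. r implies not q, w1
10. not q, w1
11. not (r implies not q), w2
12. r, w2
13. q, w2
Accessibility: w0Rw0, w0Rw1, w1Rw1, w1Rw2, w2Rw2

Yes, satisfiable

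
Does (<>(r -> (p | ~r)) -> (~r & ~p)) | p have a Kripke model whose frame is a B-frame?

1. (<>(r -> (p | ~r)) -> (~r & ~p)) | p, u
2. p, u   [|-rule on 1 (branches; this branch)]
Accessibility: uRu

Satisfiable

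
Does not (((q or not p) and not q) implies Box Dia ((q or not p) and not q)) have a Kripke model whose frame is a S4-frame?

1. not (((q or not p) and not q) implies Box Dia ((q or not p) and not q)), w0
2. (q or not p) and not q, w0
3. not Box Dia ((q or not p) and not q), w0
4. q or not p, w0
5. not q, w0
6. not p, w0
7. not Dia ((q or not p) and not q), w1
8. not ((q or not p) and not q), w1
9. q, w1
Accessibility: w0Rw0, w0Rw1, w1Rw1

Satisfiable (open branch found)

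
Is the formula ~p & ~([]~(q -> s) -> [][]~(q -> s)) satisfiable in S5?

1. ~p & ~([]~(q -> s) -> [][]~(q -> s)), u
2. ~p, u
3. ~([]~(q -> s) -> [][]~(q -> s)), u
4. []~(q -> s), u
5. ~[][]~(q -> s), u
6. ~(q -> s), u
7. q, u
8. ~s, u
9. ~[]~(q -> s), v
10. ~(q -> s), v
11. q, v
12. ~s, v
13. q -> s, w
14. ~(q -> s), w
15. q, w
16. ~s, w
17. s, w
Accessibility: uRu, uRv, uRw, vRu, vRv, vRw, wRu, wRv, wRw
Branch closes: s and ~s both at w.
Every branch closes; the branch above is one of them.

Unsatisfiable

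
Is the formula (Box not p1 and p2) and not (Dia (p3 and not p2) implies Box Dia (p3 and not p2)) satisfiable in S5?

1. (Box not p1 and p2) and not (Dia (p3 and not p2) implies Box Dia (p3 and not p2)), u
2. Box not p1 and p2, u
3. not (Dia (p3 and not p2) implies Box Dia (p3 and not p2)), u
4. Box not p1, u
5. p2, u
6. Dia (p3 and not p2), u
7. not Box Dia (p3 and not p2), u
8. not p1, u
9. p3 and not p2, v
10. p3, v
11. not p2, v
12. not p1, v
13. not Dia (p3 and not p2), w
14. not p1, w
15. not (p3 and not p2), u
16. not (p3 and not p2), v
17. not (p3 and not p2), w
18. p2, v
Accessibility: uRu, uRv, uRw, vRu, vRv, vRw, wRu, wRv, wRw
Branch closes: p2 and not p2 both at v.
Every branch closes; the branch above is one of them.

No, unsatisfiable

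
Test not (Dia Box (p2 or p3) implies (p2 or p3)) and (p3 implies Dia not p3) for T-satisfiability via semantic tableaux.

1. not (Dia Box (p2 or p3) implies (p2 or p3)) and (p3 implies Dia not p3), u
2. not (Dia Box (p2 or p3) implies (p2 or p3)), u
3. p3 implies Dia not p3, u
4. Dia Box (p2 or p3), u
5. not (p2 or p3), u
6. not p2, u
7. not p3, u
8. Dia not p3, u
9. Box (p2 or p3), v
10. p2 or p3, v
11. p3, v
12. not p3, w
Accessibility: uRu, uRv, uRw, vRv, wRw

Satisfiable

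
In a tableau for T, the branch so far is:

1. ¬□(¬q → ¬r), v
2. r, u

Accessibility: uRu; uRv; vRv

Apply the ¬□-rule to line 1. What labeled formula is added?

a fresh world w with vRw, and ¬(¬q → ¬r) at w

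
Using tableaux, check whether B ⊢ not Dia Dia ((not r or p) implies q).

Tableau for the negation Dia Dia ((not r or p) implies q):
1. Dia Dia ((not r or p) implies q), 0
2. Dia ((not r or p) implies q), 1
3. (not r or p) implies q, 2
4. q, 2
Accessibility: 0R0, 0R1, 1R0, 1R1, 1R2, 2R1, 2R2
The negation has an open branch (countermodel exists).

Not valid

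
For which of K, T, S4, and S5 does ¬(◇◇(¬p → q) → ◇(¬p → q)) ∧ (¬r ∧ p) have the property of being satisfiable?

K-tableau for the formula:
1. ¬(◇◇(¬p → q) → ◇(¬p → q)) ∧ (¬r ∧ p), 0
2. ¬(◇◇(¬p → q) → ◇(¬p → q)), 0
3. ¬r ∧ p, 0
4. ◇◇(¬p → q), 0
5. ¬◇(¬p → q), 0
6. ¬r, 0
7. p, 0
8. ◇(¬p → q), 1
9. ¬(¬p → q), 1
10. ¬p, 1
11. ¬q, 1
12. ¬p → q, 2
13. q, 2
Accessibility: 0R1, 1R2
Complete open branch: satisfiable in K.
T-tableau for the formula:
1. ¬(◇◇(¬p → q) → ◇(¬p → q)) ∧ (¬r ∧ p), 0
2. ¬(◇◇(¬p → q) → ◇(¬p → q)), 0
3. ¬r ∧ p, 0
4. ◇◇(¬p → q), 0
5. ¬◇(¬p → q), 0
6. ¬r, 0
7. p, 0
8. ¬(¬p → q), 0
9. ¬p, 0
10. ¬q, 0
Accessibility: 0R0
Branch closes: p and ¬p both at 0.
Every branch closes (one shown): unsatisfiable in T, hence also in S4, S5 (every S4/S5-frame is a T-frame).

K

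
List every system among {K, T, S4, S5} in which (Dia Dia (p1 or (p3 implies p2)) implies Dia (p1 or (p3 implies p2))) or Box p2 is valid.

S4, S5

S4-tableau for the negation not ((Dia Dia (p1 or (p3 implies p2)) implies Dia (p1 or (p3 implies p2))) or Box p2):
1. not ((Dia Dia (p1 or (p3 implies p2)) implies Dia (p1 or (p3 implies p2))) or Box p2), 0
2. not (Dia Dia (p1 or (p3 implies p2)) implies Dia (p1 or (p3 implies p2))), 0
3. not Box p2, 0
4. Dia Dia (p1 or (p3 implies p2)), 0
5. not Dia (p1 or (p3 implies p2)), 0
6. not (p1 or (p3 implies p2)), 0
7. not p1, 0
8. not (p3 implies p2), 0
9. p3, 0
10. not p2, 0
11. not p2, 1
12. not (p1 or (p3 implies p2)), 1
13. not p1, 1
14. not (p3 implies p2), 1
15. p3, 1
16. Dia (p1 or (p3 implies p2)), 2
17. not (p1 or (p3 implies p2)), 2
18. not p1, 2
19. not (p3 implies p2), 2
20. p3, 2
21. not p2, 2
22. p1 or (p3 implies p2), 3
23. not (p1 or (p3 implies p2)), 3
24. not p1, 3
25. not (p3 implies p2), 3
26. p3, 3
27. not p2, 3
28. p3 implies p2, 3
29. p2, 3
Accessibility: 0R0, 0R1, 0R2, 0R3, 1R1, 2R2, 2R3, 3R3
Branch closes: p2 and not p2 both at 3.
Every branch closes (one shown): valid in S4, hence also in S5 (every theorem of S4 is a theorem of S5).
T-tableau for the negation not ((Dia Dia (p1 or (p3 implies p2)) implies Dia (p1 or (p3 implies p2))) or Box p2):
1. not ((Dia Dia (p1 or (p3 implies p2)) implies Dia (p1 or (p3 implies p2))) or Box p2), 0
2. not (Dia Dia (p1 or (p3 implies p2)) implies Dia (p1 or (p3 implies p2))), 0
3. not Box p2, 0
4. Dia Dia (p1 or (p3 implies p2)), 0
5. not Dia (p1 or (p3 implies p2)), 0
6. not (p1 or (p3 implies p2)), 0
7. not p1, 0
8. not (p3 implies p2), 0
9. p3, 0
10. not p2, 0
11. not p2, 1
12. not (p1 or (p3 implies p2)), 1
13. not p1, 1
14. not (p3 implies p2), 1
15. p3, 1
16. Dia (p1 or (p3 implies p2)), 2
17. not (p1 or (p3 implies p2)), 2
18. not p1, 2
19. not (p3 implies p2), 2
20. p3, 2
21. not p2, 2
22. p1 or (p3 implies p2), 3
23. p3 implies p2, 3
24. p2, 3
Accessibility: 0R0, 0R1, 0R2, 1R1, 2R2, 2R3, 3R3
Complete open branch: countermodel on a T-frame, so not valid in T, nor in K (the same frame is also a K-frame).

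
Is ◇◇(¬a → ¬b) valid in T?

Not valid

Tableau for the negation ¬◇◇(¬a → ¬b):
1. ¬◇◇(¬a → ¬b), w0
2. ¬◇(¬a → ¬b), w0   [¬◇-rule on 1 via w0Rw0]
3. ¬(¬a → ¬b), w0   [¬◇-rule on 2 via w0Rw0]
4. ¬a, w0   [¬→-rule on 3]
5. b, w0   [¬→-rule on 3]
Accessibility: w0Rw0
The negation has an open branch (countermodel exists).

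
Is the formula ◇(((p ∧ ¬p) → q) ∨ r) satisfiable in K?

1. ◇(((p ∧ ¬p) → q) ∨ r), w0
2. ((p ∧ ¬p) → q) ∨ r, w1   [◇-rule on 1: fresh world w1, w0Rw1]
3. r, w1   [∨-rule on 2 (branches; this branch)]
Accessibility: w0Rw1

Satisfiable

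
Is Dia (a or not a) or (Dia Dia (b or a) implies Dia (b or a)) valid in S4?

Tableau for the negation not (Dia (a or not a) or (Dia Dia (b or a) implies Dia (b or a))):
1. not (Dia (a or not a) or (Dia Dia (b or a) implies Dia (b or a))), u
2. not Dia (a or not a), u
3. not (Dia Dia (b or a) implies Dia (b or a)), u
4. Dia Dia (b or a), u
5. not Dia (b or a), u
6. not (a or not a), u
7. not a, u
8. a, u
Accessibility: uRu
Branch closes: a and not a both at u.
Every branch of the negation's tableau closes; the branch above is one of them.

Yes, valid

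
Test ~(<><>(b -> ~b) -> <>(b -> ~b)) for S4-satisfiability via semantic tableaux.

1. ~(<><>(b -> ~b) -> <>(b -> ~b)), w0
2. <><>(b -> ~b), w0
3. ~<>(b -> ~b), w0
4. ~(b -> ~b), w0
5. b, w0
6. <>(b -> ~b), w1
7. ~(b -> ~b), w1
8. b, w1
9. b -> ~b, w2
10. ~(b -> ~b), w2
11. b, w2
12. ~b, w2
Accessibility: w0Rw0, w0Rw1, w0Rw2, w1Rw1, w1Rw2, w2Rw2
Branch closes: b and ~b both at w2.
All branches of the tableau close; one closing branch shown above.

Unsatisfiable (every branch closes)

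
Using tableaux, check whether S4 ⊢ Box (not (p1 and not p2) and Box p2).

No, not valid

Tableau for the negation not Box (not (p1 and not p2) and Box p2):
1. not Box (not (p1 and not p2) and Box p2), w0
2. not (not (p1 and not p2) and Box p2), w1   [neg-Box-rule on 1: fresh world w1, w0Rw1]
3. not Box p2, w1   [neg-and-rule on 2 (branches; this branch)]
4. not p2, w2   [neg-Box-rule on 3: fresh world w2, w1Rw2]
Accessibility: w0Rw0, w0Rw1, w0Rw2, w1Rw1, w1Rw2, w2Rw2
The negation has an open branch (countermodel exists).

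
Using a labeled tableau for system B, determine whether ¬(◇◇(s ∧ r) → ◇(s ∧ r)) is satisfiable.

1. ¬(◇◇(s ∧ r) → ◇(s ∧ r)), 0
2. ◇◇(s ∧ r), 0
3. ¬◇(s ∧ r), 0
4. ¬(s ∧ r), 0
5. ¬r, 0
6. ◇(s ∧ r), 1
7. ¬(s ∧ r), 1
8. ¬r, 1
9. s ∧ r, 2
10. s, 2
11. r, 2
Accessibility: 0R0, 0R1, 1R0, 1R1, 1R2, 2R1, 2R2

Yes, satisfiable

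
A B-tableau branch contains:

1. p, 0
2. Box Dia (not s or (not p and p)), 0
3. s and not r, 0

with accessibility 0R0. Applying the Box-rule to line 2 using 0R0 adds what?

Dia (not s or (not p and p)), 0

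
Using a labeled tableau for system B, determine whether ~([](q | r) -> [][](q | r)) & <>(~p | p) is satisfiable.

Yes, satisfiable

1. ~([](q | r) -> [][](q | r)) & <>(~p | p), 0
2. ~([](q | r) -> [][](q | r)), 0
3. <>(~p | p), 0
4. [](q | r), 0
5. ~[][](q | r), 0
6. q | r, 0
7. r, 0
8. ~p | p, 1
9. q | r, 1
10. p, 1
11. r, 1
12. ~[](q | r), 2
13. q | r, 2
14. r, 2
15. ~(q | r), 3
16. ~q, 3
17. ~r, 3
Accessibility: 0R0, 0R1, 0R2, 1R0, 1R1, 2R0, 2R2, 2R3, 3R2, 3R3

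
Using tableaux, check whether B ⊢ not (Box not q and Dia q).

Yes, valid

Tableau for the negation Box not q and Dia q:
1. Box not q and Dia q, 0
2. Box not q, 0   [and-rule on 1]
3. Dia q, 0   [and-rule on 1]
4. not q, 0   [Box-rule on 2 via 0R0]
5. q, 1   [Dia-rule on 3: fresh world 1, 0R1]
6. not q, 1   [Box-rule on 2 via 0R1]
Accessibility: 0R0, 0R1, 1R0, 1R1
Branch closes: q and not q both at 1.
All branches of the negation close; one closing branch shown above.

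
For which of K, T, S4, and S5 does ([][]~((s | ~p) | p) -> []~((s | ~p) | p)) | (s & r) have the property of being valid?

K-tableau for the negation ~(([][]~((s | ~p) | p) -> []~((s | ~p) | p)) | (s & r)):
1. ~(([][]~((s | ~p) | p) -> []~((s | ~p) | p)) | (s & r)), u
2. ~([][]~((s | ~p) | p) -> []~((s | ~p) | p)), u
3. ~(s & r), u
4. [][]~((s | ~p) | p), u
5. ~[]~((s | ~p) | p), u
6. ~r, u
7. (s | ~p) | p, v
8. []~((s | ~p) | p), v
9. p, v
Accessibility: uRv
Complete open branch: countermodel on a K-frame, so not valid in K.
T-tableau for the negation ~(([][]~((s | ~p) | p) -> []~((s | ~p) | p)) | (s & r)):
1. ~(([][]~((s | ~p) | p) -> []~((s | ~p) | p)) | (s & r)), u
2. ~([][]~((s | ~p) | p) -> []~((s | ~p) | p)), u
3. ~(s & r), u
4. [][]~((s | ~p) | p), u
5. ~[]~((s | ~p) | p), u
6. []~((s | ~p) | p), u
7. ~((s | ~p) | p), u
8. ~(s | ~p), u
9. ~p, u
10. ~s, u
11. p, u
Accessibility: uRu
Branch closes: p and ~p both at u.
Every branch closes (one shown): valid in T, hence also in S4, S5 (every theorem of T is a theorem of S4 and S5).

T, S4, S5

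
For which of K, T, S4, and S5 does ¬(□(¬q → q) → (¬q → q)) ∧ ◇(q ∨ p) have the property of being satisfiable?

K

K-tableau for the formula:
1. ¬(□(¬q → q) → (¬q → q)) ∧ ◇(q ∨ p), 0
2. ¬(□(¬q → q) → (¬q → q)), 0   [∧-rule on 1]
3. ◇(q ∨ p), 0   [∧-rule on 1]
4. □(¬q → q), 0   [¬→-rule on 2]
5. ¬(¬q → q), 0   [¬→-rule on 2]
6. ¬q, 0   [¬→-rule on 5]
7. q ∨ p, 1   [◇-rule on 3: fresh world 1, 0R1]
8. ¬q → q, 1   [□-rule on 4 via 0R1]
9. p, 1   [∨-rule on 7 (branches; this branch)]
10. q, 1   [→-rule on 8 (branches; this branch)]
Accessibility: 0R1
Complete open branch: satisfiable in K.
T-tableau for the formula:
1. ¬(□(¬q → q) → (¬q → q)) ∧ ◇(q ∨ p), 0
2. ¬(□(¬q → q) → (¬q → q)), 0   [∧-rule on 1]
3. ◇(q ∨ p), 0   [∧-rule on 1]
4. □(¬q → q), 0   [¬→-rule on 2]
5. ¬(¬q → q), 0   [¬→-rule on 2]
6. ¬q, 0   [¬→-rule on 5]
7. ¬q → q, 0   [□-rule on 4 via 0R0]
8. q, 0   [→-rule on 7 (branches; this branch)]
Accessibility: 0R0
Branch closes: q and ¬q both at 0.
Every branch closes (one shown): unsatisfiable in T, hence also in S4, S5 (every S4/S5-frame is a T-frame).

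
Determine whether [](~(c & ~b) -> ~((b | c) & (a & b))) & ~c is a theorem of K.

Tableau for the negation ~([](~(c & ~b) -> ~((b | c) & (a & b))) & ~c):
1. ~([](~(c & ~b) -> ~((b | c) & (a & b))) & ~c), 0
2. c, 0
The negation has an open branch (countermodel exists).

No, not valid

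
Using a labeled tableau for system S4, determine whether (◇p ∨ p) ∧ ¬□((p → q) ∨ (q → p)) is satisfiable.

1. (◇p ∨ p) ∧ ¬□((p → q) ∨ (q → p)), 0
2. ◇p ∨ p, 0
3. ¬□((p → q) ∨ (q → p)), 0
4. p, 0
5. ¬((p → q) ∨ (q → p)), 1
6. ¬(p → q), 1
7. ¬(q → p), 1
8. p, 1
9. ¬q, 1
10. q, 1
11. ¬p, 1
Accessibility: 0R0, 0R1, 1R1
Branch closes: q and ¬q both at 1.
Every branch closes; the branch above is one of them.

Unsatisfiable (every branch closes)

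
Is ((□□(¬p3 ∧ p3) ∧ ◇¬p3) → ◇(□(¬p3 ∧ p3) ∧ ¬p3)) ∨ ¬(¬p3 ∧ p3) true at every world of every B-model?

Valid

Tableau for the negation ¬(((□□(¬p3 ∧ p3) ∧ ◇¬p3) → ◇(□(¬p3 ∧ p3) ∧ ¬p3)) ∨ ¬(¬p3 ∧ p3)):
1. ¬(((□□(¬p3 ∧ p3) ∧ ◇¬p3) → ◇(□(¬p3 ∧ p3) ∧ ¬p3)) ∨ ¬(¬p3 ∧ p3)), w0
2. ¬((□□(¬p3 ∧ p3) ∧ ◇¬p3) → ◇(□(¬p3 ∧ p3) ∧ ¬p3)), w0
3. ¬p3 ∧ p3, w0
4. □□(¬p3 ∧ p3) ∧ ◇¬p3, w0
5. ¬◇(□(¬p3 ∧ p3) ∧ ¬p3), w0
6. ¬p3, w0
7. p3, w0
Accessibility: w0Rw0
Branch closes: p3 and ¬p3 both at w0.
All branches of the negation close; one closing branch shown above.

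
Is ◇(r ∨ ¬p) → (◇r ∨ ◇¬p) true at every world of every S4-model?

Valid in S4

Tableau for the negation ¬(◇(r ∨ ¬p) → (◇r ∨ ◇¬p)):
1. ¬(◇(r ∨ ¬p) → (◇r ∨ ◇¬p)), 0
2. ◇(r ∨ ¬p), 0   [¬→-rule on 1]
3. ¬(◇r ∨ ◇¬p), 0   [¬→-rule on 1]
4. ¬◇r, 0   [¬∨-rule on 3]
5. ¬◇¬p, 0   [¬∨-rule on 3]
6. ¬r, 0   [¬◇-rule on 4 via 0R0]
7. p, 0   [¬◇-rule on 5 via 0R0]
8. r ∨ ¬p, 1   [◇-rule on 2: fresh world 1, 0R1]
9. ¬r, 1   [¬◇-rule on 4 via 0R1]
10. p, 1   [¬◇-rule on 5 via 0R1]
11. ¬p, 1   [∨-rule on 8 (branches; this branch)]
Accessibility: 0R0, 0R1, 1R1
Branch closes: p and ¬p both at 1.
All branches of the negation close; one closing branch shown above.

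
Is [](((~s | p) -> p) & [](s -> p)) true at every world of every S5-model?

Tableau for the negation ~[](((~s | p) -> p) & [](s -> p)):
1. ~[](((~s | p) -> p) & [](s -> p)), w0
2. ~(((~s | p) -> p) & [](s -> p)), w1
3. ~[](s -> p), w1
4. ~(s -> p), w2
5. s, w2
6. ~p, w2
Accessibility: w0Rw0, w0Rw1, w0Rw2, w1Rw0, w1Rw1, w1Rw2, w2Rw0, w2Rw1, w2Rw2
The negation has an open branch (countermodel exists).

Invalid (countermodel exists)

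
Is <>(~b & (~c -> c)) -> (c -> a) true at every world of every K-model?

Tableau for the negation ~(<>(~b & (~c -> c)) -> (c -> a)):
1. ~(<>(~b & (~c -> c)) -> (c -> a)), 0
2. <>(~b & (~c -> c)), 0   [~->-rule on 1]
3. ~(c -> a), 0   [~->-rule on 1]
4. c, 0   [~->-rule on 3]
5. ~a, 0   [~->-rule on 3]
6. ~b & (~c -> c), 1   [<>-rule on 2: fresh world 1, 0R1]
7. ~b, 1   [&-rule on 6]
8. ~c -> c, 1   [&-rule on 6]
9. c, 1   [->-rule on 8 (branches; this branch)]
Accessibility: 0R1
The negation has an open branch (countermodel exists).

No, not valid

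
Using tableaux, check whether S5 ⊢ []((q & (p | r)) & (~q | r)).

Invalid (countermodel exists)

Tableau for the negation ~[]((q & (p | r)) & (~q | r)):
1. ~[]((q & (p | r)) & (~q | r)), w0
2. ~((q & (p | r)) & (~q | r)), w1
3. ~(~q | r), w1
4. q, w1
5. ~r, w1
Accessibility: w0Rw0, w0Rw1, w1Rw0, w1Rw1
The negation has an open branch (countermodel exists).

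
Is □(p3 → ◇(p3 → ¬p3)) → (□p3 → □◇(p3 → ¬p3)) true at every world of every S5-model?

Tableau for the negation ¬(□(p3 → ◇(p3 → ¬p3)) → (□p3 → □◇(p3 → ¬p3))):
1. ¬(□(p3 → ◇(p3 → ¬p3)) → (□p3 → □◇(p3 → ¬p3))), u
2. □(p3 → ◇(p3 → ¬p3)), u
3. ¬(□p3 → □◇(p3 → ¬p3)), u
4. □p3, u
5. ¬□◇(p3 → ¬p3), u
6. p3 → ◇(p3 → ¬p3), u
7. p3, u
8. ◇(p3 → ¬p3), u
9. ¬◇(p3 → ¬p3), v
10. p3 → ◇(p3 → ¬p3), v
11. p3, v
12. ¬(p3 → ¬p3), u
13. ¬(p3 → ¬p3), v
14. ◇(p3 → ¬p3), v
15. p3 → ¬p3, w
16. p3 → ◇(p3 → ¬p3), w
17. p3, w
18. ¬(p3 → ¬p3), w
19. ¬p3, w
Accessibility: uRu, uRv, uRw, vRu, vRv, vRw, wRu, wRv, wRw
Branch closes: p3 and ¬p3 both at w.
All branches of the negation close; one closing branch shown above.

Yes, valid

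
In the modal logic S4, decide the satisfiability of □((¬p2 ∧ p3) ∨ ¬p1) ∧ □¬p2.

Satisfiable

1. □((¬p2 ∧ p3) ∨ ¬p1) ∧ □¬p2, u
2. □((¬p2 ∧ p3) ∨ ¬p1), u
3. □¬p2, u
4. (¬p2 ∧ p3) ∨ ¬p1, u
5. ¬p2, u
6. ¬p1, u
Accessibility: uRu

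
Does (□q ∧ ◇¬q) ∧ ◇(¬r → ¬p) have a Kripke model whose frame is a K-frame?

No, unsatisfiable

1. (□q ∧ ◇¬q) ∧ ◇(¬r → ¬p), w0
2. □q ∧ ◇¬q, w0
3. ◇(¬r → ¬p), w0
4. □q, w0
5. ◇¬q, w0
6. ¬r → ¬p, w1
7. q, w1
8. ¬p, w1
9. ¬q, w2
10. q, w2
Accessibility: w0Rw1, w0Rw2
Branch closes: q and ¬q both at w2.
Every branch closes; the branch above is one of them.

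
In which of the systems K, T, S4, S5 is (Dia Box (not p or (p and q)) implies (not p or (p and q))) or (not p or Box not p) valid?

S5-tableau for the negation not ((Dia Box (not p or (p and q)) implies (not p or (p and q))) or (not p or Box not p)):
1. not ((Dia Box (not p or (p and q)) implies (not p or (p and q))) or (not p or Box not p)), u
2. not (Dia Box (not p or (p and q)) implies (not p or (p and q))), u
3. not (not p or Box not p), u
4. Dia Box (not p or (p and q)), u
5. not (not p or (p and q)), u
6. p, u
7. not Box not p, u
8. not (p and q), u
9. not q, u
10. Box (not p or (p and q)), v
11. not p or (p and q), u
12. not p or (p and q), v
13. p and q, u
14. q, u
Accessibility: uRu, uRv, vRu, vRv
Branch closes: q and not q both at u.
Every branch closes (one shown): valid in S5.
S4-tableau for the negation not ((Dia Box (not p or (p and q)) implies (not p or (p and q))) or (not p or Box not p)):
1. not ((Dia Box (not p or (p and q)) implies (not p or (p and q))) or (not p or Box not p)), u
2. not (Dia Box (not p or (p and q)) implies (not p or (p and q))), u
3. not (not p or Box not p), u
4. Dia Box (not p or (p and q)), u
5. not (not p or (p and q)), u
6. p, u
7. not Box not p, u
8. not (p and q), u
9. not q, u
10. Box (not p or (p and q)), v
11. not p or (p and q), v
12. p and q, v
13. p, v
14. q, v
15. p, w
Accessibility: uRu, uRv, uRw, vRv, wRw
Complete open branch: countermodel on an S4-frame, so not valid in S4, nor in K, T (the same frame is also a K-frame and a T-frame).

S5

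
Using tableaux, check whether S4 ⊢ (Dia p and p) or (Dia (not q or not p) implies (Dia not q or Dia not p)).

Valid

Tableau for the negation not ((Dia p and p) or (Dia (not q or not p) implies (Dia not q or Dia not p))):
1. not ((Dia p and p) or (Dia (not q or not p) implies (Dia not q or Dia not p))), w0
2. not (Dia p and p), w0
3. not (Dia (not q or not p) implies (Dia not q or Dia not p)), w0
4. Dia (not q or not p), w0
5. not (Dia not q or Dia not p), w0
6. not Dia not q, w0
7. not Dia not p, w0
8. q, w0
9. p, w0
10. not Dia p, w0
11. not p, w0
Accessibility: w0Rw0
Branch closes: p and not p both at w0.
All branches of the negation close; one closing branch shown above.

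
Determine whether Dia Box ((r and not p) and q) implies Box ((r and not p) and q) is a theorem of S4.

Not valid

Tableau for the negation not (Dia Box ((r and not p) and q) implies Box ((r and not p) and q)):
1. not (Dia Box ((r and not p) and q) implies Box ((r and not p) and q)), w0
2. Dia Box ((r and not p) and q), w0
3. not Box ((r and not p) and q), w0
4. Box ((r and not p) and q), w1
5. (r and not p) and q, w1
6. r and not p, w1
7. q, w1
8. r, w1
9. not p, w1
10. not ((r and not p) and q), w2
11. not q, w2
Accessibility: w0Rw0, w0Rw1, w0Rw2, w1Rw1, w2Rw2
The negation has an open branch (countermodel exists).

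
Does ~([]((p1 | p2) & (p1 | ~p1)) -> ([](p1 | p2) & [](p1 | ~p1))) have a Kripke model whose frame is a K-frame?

1. ~([]((p1 | p2) & (p1 | ~p1)) -> ([](p1 | p2) & [](p1 | ~p1))), u
2. []((p1 | p2) & (p1 | ~p1)), u
3. ~([](p1 | p2) & [](p1 | ~p1)), u
4. ~[](p1 | p2), u
5. ~(p1 | p2), v
6. ~p1, v
7. ~p2, v
8. (p1 | p2) & (p1 | ~p1), v
9. p1 | p2, v
10. p1 | ~p1, v
11. p2, v
Accessibility: uRv
Branch closes: p2 and ~p2 both at v.
All branches of the tableau close; one closing branch shown above.

Unsatisfiable (every branch closes)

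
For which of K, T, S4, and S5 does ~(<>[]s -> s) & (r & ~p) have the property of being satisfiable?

K, T, S4

S4-tableau for the formula:
1. ~(<>[]s -> s) & (r & ~p), 0
2. ~(<>[]s -> s), 0   [&-rule on 1]
3. r & ~p, 0   [&-rule on 1]
4. <>[]s, 0   [~->-rule on 2]
5. ~s, 0   [~->-rule on 2]
6. r, 0   [&-rule on 3]
7. ~p, 0   [&-rule on 3]
8. []s, 1   [<>-rule on 4: fresh world 1, 0R1]
9. s, 1   [[]-rule on 8 via 1R1]
Accessibility: 0R0, 0R1, 1R1
Complete open branch: satisfiable in S4, hence also in K, T (this S4-model is also a K-model and a T-model).
S5-tableau for the formula:
1. ~(<>[]s -> s) & (r & ~p), 0
2. ~(<>[]s -> s), 0   [&-rule on 1]
3. r & ~p, 0   [&-rule on 1]
4. <>[]s, 0   [~->-rule on 2]
5. ~s, 0   [~->-rule on 2]
6. r, 0   [&-rule on 3]
7. ~p, 0   [&-rule on 3]
8. []s, 1   [<>-rule on 4: fresh world 1, 0R1]
9. s, 0   [[]-rule on 8 via 1R0]
Accessibility: 0R0, 0R1, 1R0, 1R1
Branch closes: s and ~s both at 0.
Every branch closes (one shown): unsatisfiable in S5.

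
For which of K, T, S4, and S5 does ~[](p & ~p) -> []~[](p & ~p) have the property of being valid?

T, S4, S5

K-tableau for the negation ~(~[](p & ~p) -> []~[](p & ~p)):
1. ~(~[](p & ~p) -> []~[](p & ~p)), u
2. ~[](p & ~p), u
3. ~[]~[](p & ~p), u
4. ~(p & ~p), v
5. p, v
6. [](p & ~p), w
Accessibility: uRv, uRw
Complete open branch: countermodel on a K-frame, so not valid in K.
T-tableau for the negation ~(~[](p & ~p) -> []~[](p & ~p)):
1. ~(~[](p & ~p) -> []~[](p & ~p)), u
2. ~[](p & ~p), u
3. ~[]~[](p & ~p), u
4. ~(p & ~p), v
5. p, v
6. [](p & ~p), w
7. p & ~p, w
8. p, w
9. ~p, w
Accessibility: uRu, uRv, uRw, vRv, wRw
Branch closes: p and ~p both at w.
Every branch closes (one shown): valid in T, hence also in S4, S5 (every theorem of T is a theorem of S4 and S5).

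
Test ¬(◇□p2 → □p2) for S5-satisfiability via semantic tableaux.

Unsatisfiable (every branch closes)

1. ¬(◇□p2 → □p2), w0
2. ◇□p2, w0
3. ¬□p2, w0
4. □p2, w1
5. p2, w0
6. p2, w1
7. ¬p2, w2
8. p2, w2
Accessibility: w0Rw0, w0Rw1, w0Rw2, w1Rw0, w1Rw1, w1Rw2, w2Rw0, w2Rw1, w2Rw2
Branch closes: p2 and ¬p2 both at w2.
(One branch shown.) All branches close.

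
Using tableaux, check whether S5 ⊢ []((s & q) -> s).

Yes, valid

Tableau for the negation ~[]((s & q) -> s):
1. ~[]((s & q) -> s), u
2. ~((s & q) -> s), v
3. s & q, v
4. ~s, v
5. s, v
6. q, v
Accessibility: uRu, uRv, vRu, vRv
Branch closes: s and ~s both at v.
Every branch of the negation's tableau closes; the branch above is one of them.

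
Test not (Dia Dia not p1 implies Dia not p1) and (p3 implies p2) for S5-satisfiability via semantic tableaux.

1. not (Dia Dia not p1 implies Dia not p1) and (p3 implies p2), 0
2. not (Dia Dia not p1 implies Dia not p1), 0   [and-rule on 1]
3. p3 implies p2, 0   [and-rule on 1]
4. Dia Dia not p1, 0   [neg-implies-rule on 2]
5. not Dia not p1, 0   [neg-implies-rule on 2]
6. p1, 0   [neg-Dia-rule on 5 via 0R0]
7. p2, 0   [implies-rule on 3 (branches; this branch)]
8. Dia not p1, 1   [Dia-rule on 4: fresh world 1, 0R1]
9. p1, 1   [neg-Dia-rule on 5 via 0R1]
10. not p1, 2   [Dia-rule on 8: fresh world 2, 1R2]
11. p1, 2   [neg-Dia-rule on 5 via 0R2]
Accessibility: 0R0, 0R1, 0R2, 1R0, 1R1, 1R2, 2R0, 2R1, 2R2
Branch closes: p1 and not p1 both at 2.
All branches of the tableau close; one closing branch shown above.

Unsatisfiable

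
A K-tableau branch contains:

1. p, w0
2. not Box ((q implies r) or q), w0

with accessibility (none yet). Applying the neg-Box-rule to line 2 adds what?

a fresh world w1 with w0Rw1, and not ((q implies r) or q) at w1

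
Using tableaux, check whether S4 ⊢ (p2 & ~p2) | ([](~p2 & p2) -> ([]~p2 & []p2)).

Tableau for the negation ~((p2 & ~p2) | ([](~p2 & p2) -> ([]~p2 & []p2))):
1. ~((p2 & ~p2) | ([](~p2 & p2) -> ([]~p2 & []p2))), 0
2. ~(p2 & ~p2), 0
3. ~([](~p2 & p2) -> ([]~p2 & []p2)), 0
4. [](~p2 & p2), 0
5. ~([]~p2 & []p2), 0
6. ~p2 & p2, 0
7. ~p2, 0
8. p2, 0
Accessibility: 0R0
Branch closes: p2 and ~p2 both at 0.
Every branch of the negation's tableau closes; the branch above is one of them.

Yes, valid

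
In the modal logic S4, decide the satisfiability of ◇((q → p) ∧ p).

Satisfiable (open branch found)

1. ◇((q → p) ∧ p), u
2. (q → p) ∧ p, v
3. q → p, v
4. p, v
Accessibility: uRu, uRv, vRv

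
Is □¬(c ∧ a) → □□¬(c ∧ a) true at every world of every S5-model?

Tableau for the negation ¬(□¬(c ∧ a) → □□¬(c ∧ a)):
1. ¬(□¬(c ∧ a) → □□¬(c ∧ a)), w0
2. □¬(c ∧ a), w0   [¬→-rule on 1]
3. ¬□□¬(c ∧ a), w0   [¬→-rule on 1]
4. ¬(c ∧ a), w0   [□-rule on 2 via w0Rw0]
5. ¬a, w0   [¬∧-rule on 4 (branches; this branch)]
6. ¬□¬(c ∧ a), w1   [¬□-rule on 3: fresh world w1, w0Rw1]
7. ¬(c ∧ a), w1   [□-rule on 2 via w0Rw1]
8. ¬a, w1   [¬∧-rule on 7 (branches; this branch)]
9. c ∧ a, w2   [¬□-rule on 6: fresh world w2, w1Rw2]
10. c, w2   [∧-rule on 9]
11. a, w2   [∧-rule on 9]
12. ¬(c ∧ a), w2   [□-rule on 2 via w0Rw2]
13. ¬a, w2   [¬∧-rule on 12 (branches; this branch)]
Accessibility: w0Rw0, w0Rw1, w0Rw2, w1Rw0, w1Rw1, w1Rw2, w2Rw0, w2Rw1, w2Rw2
Branch closes: a and ¬a both at w2.
Every branch of the negation's tableau closes; the branch above is one of them.

Valid in S5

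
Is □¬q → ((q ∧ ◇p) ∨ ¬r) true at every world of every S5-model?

Invalid (countermodel exists)

Tableau for the negation ¬(□¬q → ((q ∧ ◇p) ∨ ¬r)):
1. ¬(□¬q → ((q ∧ ◇p) ∨ ¬r)), 0
2. □¬q, 0
3. ¬((q ∧ ◇p) ∨ ¬r), 0
4. ¬(q ∧ ◇p), 0
5. r, 0
6. ¬q, 0
7. ¬◇p, 0
8. ¬p, 0
Accessibility: 0R0
The negation has an open branch (countermodel exists).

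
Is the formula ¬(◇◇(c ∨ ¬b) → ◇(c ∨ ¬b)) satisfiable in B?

Satisfiable (open branch found)

1. ¬(◇◇(c ∨ ¬b) → ◇(c ∨ ¬b)), 0
2. ◇◇(c ∨ ¬b), 0
3. ¬◇(c ∨ ¬b), 0
4. ¬(c ∨ ¬b), 0
5. ¬c, 0
6. b, 0
7. ◇(c ∨ ¬b), 1
8. ¬(c ∨ ¬b), 1
9. ¬c, 1
10. b, 1
11. c ∨ ¬b, 2
12. ¬b, 2
Accessibility: 0R0, 0R1, 1R0, 1R1, 1R2, 2R1, 2R2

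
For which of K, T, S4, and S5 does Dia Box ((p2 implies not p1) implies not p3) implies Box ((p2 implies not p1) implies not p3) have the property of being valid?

S4-tableau for the negation not (Dia Box ((p2 implies not p1) implies not p3) implies Box ((p2 implies not p1) implies not p3)):
1. not (Dia Box ((p2 implies not p1) implies not p3) implies Box ((p2 implies not p1) implies not p3)), 0
2. Dia Box ((p2 implies not p1) implies not p3), 0
3. not Box ((p2 implies not p1) implies not p3), 0
4. Box ((p2 implies not p1) implies not p3), 1
5. (p2 implies not p1) implies not p3, 1
6. not p3, 1
7. not ((p2 implies not p1) implies not p3), 2
8. p2 implies not p1, 2
9. p3, 2
10. not p1, 2
Accessibility: 0R0, 0R1, 0R2, 1R1, 2R2
Complete open branch: countermodel on an S4-frame, so not valid in S4, nor in K, T (the same frame is also a K-frame and a T-frame).
S5-tableau for the negation not (Dia Box ((p2 implies not p1) implies not p3) implies Box ((p2 implies not p1) implies not p3)):
1. not (Dia Box ((p2 implies not p1) implies not p3) implies Box ((p2 implies not p1) implies not p3)), 0
2. Dia Box ((p2 implies not p1) implies not p3), 0
3. not Box ((p2 implies not p1) implies not p3), 0
4. Box ((p2 implies not p1) implies not p3), 1
5. (p2 implies not p1) implies not p3, 0
6. (p2 implies not p1) implies not p3, 1
7. not (p2 implies not p1), 0
8. p2, 0
9. p1, 0
10. not (p2 implies not p1), 1
11. p2, 1
12. p1, 1
13. not ((p2 implies not p1) implies not p3), 2
14. p2 implies not p1, 2
15. p3, 2
16. (p2 implies not p1) implies not p3, 2
17. not p1, 2
18. not (p2 implies not p1), 2
19. p2, 2
20. p1, 2
Accessibility: 0R0, 0R1, 0R2, 1R0, 1R1, 1R2, 2R0, 2R1, 2R2
Branch closes: p1 and not p1 both at 2.
Every branch closes (one shown): valid in S5.

S5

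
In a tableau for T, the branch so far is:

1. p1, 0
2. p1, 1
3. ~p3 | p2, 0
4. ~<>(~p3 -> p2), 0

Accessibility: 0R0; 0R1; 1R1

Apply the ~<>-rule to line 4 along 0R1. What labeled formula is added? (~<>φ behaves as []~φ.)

~<>φ behaves as []~φ: propagate the negated body to each accessible world.

~(~p3 -> p2), 1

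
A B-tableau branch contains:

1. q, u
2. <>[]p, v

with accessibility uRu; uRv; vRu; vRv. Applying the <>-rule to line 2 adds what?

a fresh world w with vRw, and []p at w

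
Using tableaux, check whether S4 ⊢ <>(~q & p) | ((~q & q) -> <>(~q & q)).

Tableau for the negation ~(<>(~q & p) | ((~q & q) -> <>(~q & q))):
1. ~(<>(~q & p) | ((~q & q) -> <>(~q & q))), u
2. ~<>(~q & p), u   [~|-rule on 1]
3. ~((~q & q) -> <>(~q & q)), u   [~|-rule on 1]
4. ~q & q, u   [~->-rule on 3]
5. ~<>(~q & q), u   [~->-rule on 3]
6. ~q, u   [&-rule on 4]
7. q, u   [&-rule on 4]
Accessibility: uRu
Branch closes: q and ~q both at u.
All branches of the negation close; one closing branch shown above.

Yes, valid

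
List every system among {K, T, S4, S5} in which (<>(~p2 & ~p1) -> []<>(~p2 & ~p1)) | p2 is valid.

S5

S5-tableau for the negation ~((<>(~p2 & ~p1) -> []<>(~p2 & ~p1)) | p2):
1. ~((<>(~p2 & ~p1) -> []<>(~p2 & ~p1)) | p2), 0
2. ~(<>(~p2 & ~p1) -> []<>(~p2 & ~p1)), 0
3. ~p2, 0
4. <>(~p2 & ~p1), 0
5. ~[]<>(~p2 & ~p1), 0
6. ~p2 & ~p1, 1
7. ~p2, 1
8. ~p1, 1
9. ~<>(~p2 & ~p1), 2
10. ~(~p2 & ~p1), 0
11. ~(~p2 & ~p1), 1
12. ~(~p2 & ~p1), 2
13. p1, 0
14. p1, 1
Accessibility: 0R0, 0R1, 0R2, 1R0, 1R1, 1R2, 2R0, 2R1, 2R2
Branch closes: p1 and ~p1 both at 1.
Every branch closes (one shown): valid in S5.
S4-tableau for the negation ~((<>(~p2 & ~p1) -> []<>(~p2 & ~p1)) | p2):
1. ~((<>(~p2 & ~p1) -> []<>(~p2 & ~p1)) | p2), 0
2. ~(<>(~p2 & ~p1) -> []<>(~p2 & ~p1)), 0
3. ~p2, 0
4. <>(~p2 & ~p1), 0
5. ~[]<>(~p2 & ~p1), 0
6. ~p2 & ~p1, 1
7. ~p2, 1
8. ~p1, 1
9. ~<>(~p2 & ~p1), 2
10. ~(~p2 & ~p1), 2
11. p1, 2
Accessibility: 0R0, 0R1, 0R2, 1R1, 2R2
Complete open branch: countermodel on an S4-frame, so not valid in S4, nor in K, T (the same frame is also a K-frame and a T-frame).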